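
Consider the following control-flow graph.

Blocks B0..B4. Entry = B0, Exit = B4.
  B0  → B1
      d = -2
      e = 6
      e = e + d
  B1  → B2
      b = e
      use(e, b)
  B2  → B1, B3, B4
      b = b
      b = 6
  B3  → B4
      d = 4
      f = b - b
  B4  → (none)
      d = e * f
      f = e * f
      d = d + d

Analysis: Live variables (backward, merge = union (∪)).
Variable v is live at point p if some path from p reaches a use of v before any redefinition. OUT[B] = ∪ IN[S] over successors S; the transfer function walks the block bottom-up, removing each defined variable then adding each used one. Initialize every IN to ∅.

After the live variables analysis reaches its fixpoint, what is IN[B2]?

Answer: {b, e, f}

Derivation:
Fixpoint table:
  B0:  IN={f}  OUT={e, f}
  B1:  IN={e, f}  OUT={b, e, f}
  B2:  IN={b, e, f}  OUT={b, e, f}
  B3:  IN={b, e}  OUT={e, f}
  B4:  IN={e, f}  OUT={}

Merge at B2: OUT[B2] = IN[B1] ⊔ IN[B3] ⊔ IN[B4] = {b, e, f}
Applying B2's transfer function to that OUT value gives IN[B2] (row B2 above).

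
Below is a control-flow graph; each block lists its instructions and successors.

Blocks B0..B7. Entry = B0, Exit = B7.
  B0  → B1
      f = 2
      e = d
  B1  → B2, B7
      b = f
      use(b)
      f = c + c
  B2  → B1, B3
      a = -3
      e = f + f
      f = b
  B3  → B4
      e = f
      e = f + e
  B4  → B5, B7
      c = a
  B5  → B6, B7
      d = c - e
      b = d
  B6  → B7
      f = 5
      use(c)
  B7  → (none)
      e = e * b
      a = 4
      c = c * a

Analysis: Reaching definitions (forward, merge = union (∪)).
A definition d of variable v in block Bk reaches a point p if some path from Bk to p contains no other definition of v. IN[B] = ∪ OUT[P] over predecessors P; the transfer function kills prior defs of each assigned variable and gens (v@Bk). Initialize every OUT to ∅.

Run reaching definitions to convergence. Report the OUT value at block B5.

Per-block solution:
  B0:   IN={}   OUT={e@B0, f@B0}
  B1:   IN={a@B2, b@B1, e@B0, e@B2, f@B0, f@B2}   OUT={a@B2, b@B1, e@B0, e@B2, f@B1}
  B2:   IN={a@B2, b@B1, e@B0, e@B2, f@B1}   OUT={a@B2, b@B1, e@B2, f@B2}
  B3:   IN={a@B2, b@B1, e@B2, f@B2}   OUT={a@B2, b@B1, e@B3, f@B2}
  B4:   IN={a@B2, b@B1, e@B3, f@B2}   OUT={a@B2, b@B1, c@B4, e@B3, f@B2}
  B5:   IN={a@B2, b@B1, c@B4, e@B3, f@B2}   OUT={a@B2, b@B5, c@B4, d@B5, e@B3, f@B2}
  B6:   IN={a@B2, b@B5, c@B4, d@B5, e@B3, f@B2}   OUT={a@B2, b@B5, c@B4, d@B5, e@B3, f@B6}
  B7:   IN={a@B2, b@B1, b@B5, c@B4, d@B5, e@B0, e@B2, e@B3, f@B1, f@B2, f@B6}   OUT={a@B7, b@B1, b@B5, c@B7, d@B5, e@B7, f@B1, f@B2, f@B6}

Merge at B5: IN[B5] = OUT[B4] = {a@B2, b@B1, c@B4, e@B3, f@B2}
Applying B5's transfer function to that IN value gives OUT[B5] (row B5 above).

Answer: {a@B2, b@B5, c@B4, d@B5, e@B3, f@B2}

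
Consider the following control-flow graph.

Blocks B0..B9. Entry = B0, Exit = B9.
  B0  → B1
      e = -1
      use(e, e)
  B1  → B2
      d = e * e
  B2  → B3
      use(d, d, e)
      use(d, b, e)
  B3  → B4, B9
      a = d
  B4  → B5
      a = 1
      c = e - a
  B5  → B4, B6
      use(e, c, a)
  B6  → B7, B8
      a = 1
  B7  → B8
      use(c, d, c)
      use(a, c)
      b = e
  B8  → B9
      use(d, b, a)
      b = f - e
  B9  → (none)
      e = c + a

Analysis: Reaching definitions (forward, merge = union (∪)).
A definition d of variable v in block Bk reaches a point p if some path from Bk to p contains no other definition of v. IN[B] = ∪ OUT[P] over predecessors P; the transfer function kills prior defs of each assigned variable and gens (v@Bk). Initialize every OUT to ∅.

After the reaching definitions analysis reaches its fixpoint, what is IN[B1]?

Fixpoint table:
  B0:   IN={}   OUT={e@B0}
  B1:   IN={e@B0}   OUT={d@B1, e@B0}
  B2:   IN={d@B1, e@B0}   OUT={d@B1, e@B0}
  B3:   IN={d@B1, e@B0}   OUT={a@B3, d@B1, e@B0}
  B4:   IN={a@B3, a@B4, c@B4, d@B1, e@B0}   OUT={a@B4, c@B4, d@B1, e@B0}
  B5:   IN={a@B4, c@B4, d@B1, e@B0}   OUT={a@B4, c@B4, d@B1, e@B0}
  B6:   IN={a@B4, c@B4, d@B1, e@B0}   OUT={a@B6, c@B4, d@B1, e@B0}
  B7:   IN={a@B6, c@B4, d@B1, e@B0}   OUT={a@B6, b@B7, c@B4, d@B1, e@B0}
  B8:   IN={a@B6, b@B7, c@B4, d@B1, e@B0}   OUT={a@B6, b@B8, c@B4, d@B1, e@B0}
  B9:   IN={a@B3, a@B6, b@B8, c@B4, d@B1, e@B0}   OUT={a@B3, a@B6, b@B8, c@B4, d@B1, e@B9}

Merge at B1: IN[B1] = OUT[B0] = {e@B0}

Answer: {e@B0}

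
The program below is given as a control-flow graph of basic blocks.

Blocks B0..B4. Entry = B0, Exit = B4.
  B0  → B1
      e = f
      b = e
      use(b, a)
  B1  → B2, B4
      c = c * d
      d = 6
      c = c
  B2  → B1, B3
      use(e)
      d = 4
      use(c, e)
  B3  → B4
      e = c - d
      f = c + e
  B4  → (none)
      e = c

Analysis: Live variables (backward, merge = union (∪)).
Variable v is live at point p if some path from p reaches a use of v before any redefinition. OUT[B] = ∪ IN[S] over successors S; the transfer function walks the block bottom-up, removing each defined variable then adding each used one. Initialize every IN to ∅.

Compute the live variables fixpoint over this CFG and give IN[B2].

Answer: {c, e}

Derivation:
Per-block solution:
  B0:   IN={a, c, d, f}   OUT={c, d, e}
  B1:   IN={c, d, e}   OUT={c, e}
  B2:   IN={c, e}   OUT={c, d, e}
  B3:   IN={c, d}   OUT={c}
  B4:   IN={c}   OUT={}

Merge at B2: OUT[B2] = IN[B1] ⊔ IN[B3] = {c, d, e}
Applying B2's transfer function to that OUT value gives IN[B2] (row B2 above).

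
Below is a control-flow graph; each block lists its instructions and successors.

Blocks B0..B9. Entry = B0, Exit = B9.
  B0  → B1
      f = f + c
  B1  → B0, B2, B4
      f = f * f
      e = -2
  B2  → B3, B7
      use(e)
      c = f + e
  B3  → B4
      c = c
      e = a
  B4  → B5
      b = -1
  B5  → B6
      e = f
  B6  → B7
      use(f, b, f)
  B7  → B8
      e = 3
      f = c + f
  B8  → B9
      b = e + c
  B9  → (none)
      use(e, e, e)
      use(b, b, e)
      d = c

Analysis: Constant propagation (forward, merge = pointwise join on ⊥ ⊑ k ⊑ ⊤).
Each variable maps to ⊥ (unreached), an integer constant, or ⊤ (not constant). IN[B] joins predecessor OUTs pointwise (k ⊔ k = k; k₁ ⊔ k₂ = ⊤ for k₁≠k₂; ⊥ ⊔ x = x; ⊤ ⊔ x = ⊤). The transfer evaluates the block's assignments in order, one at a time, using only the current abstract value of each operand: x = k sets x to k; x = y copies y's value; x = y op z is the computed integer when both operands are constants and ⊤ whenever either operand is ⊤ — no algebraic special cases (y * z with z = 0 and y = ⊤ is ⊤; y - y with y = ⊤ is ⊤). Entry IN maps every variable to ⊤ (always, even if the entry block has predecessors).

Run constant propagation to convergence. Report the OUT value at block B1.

Fixpoint table:
  B0: | IN=(all ⊤) | OUT=(all ⊤)
  B1: | IN=(all ⊤) | OUT={e:-2; rest ⊤}
  B2: | IN={e:-2; rest ⊤} | OUT={e:-2; rest ⊤}
  B3: | IN={e:-2; rest ⊤} | OUT=(all ⊤)
  B4: | IN=(all ⊤) | OUT={b:-1; rest ⊤}
  B5: | IN={b:-1; rest ⊤} | OUT={b:-1; rest ⊤}
  B6: | IN={b:-1; rest ⊤} | OUT={b:-1; rest ⊤}
  B7: | IN=(all ⊤) | OUT={e:3; rest ⊤}
  B8: | IN={e:3; rest ⊤} | OUT={e:3; rest ⊤}
  B9: | IN={e:3; rest ⊤} | OUT={e:3; rest ⊤}

Merge at B1: IN[B1] = OUT[B0] = {a: ⊤, b: ⊤, c: ⊤, d: ⊤, e: ⊤, f: ⊤}
Applying B1's transfer function to that IN value gives OUT[B1] (row B1 above).

Answer: {a: ⊤, b: ⊤, c: ⊤, d: ⊤, e: -2, f: ⊤}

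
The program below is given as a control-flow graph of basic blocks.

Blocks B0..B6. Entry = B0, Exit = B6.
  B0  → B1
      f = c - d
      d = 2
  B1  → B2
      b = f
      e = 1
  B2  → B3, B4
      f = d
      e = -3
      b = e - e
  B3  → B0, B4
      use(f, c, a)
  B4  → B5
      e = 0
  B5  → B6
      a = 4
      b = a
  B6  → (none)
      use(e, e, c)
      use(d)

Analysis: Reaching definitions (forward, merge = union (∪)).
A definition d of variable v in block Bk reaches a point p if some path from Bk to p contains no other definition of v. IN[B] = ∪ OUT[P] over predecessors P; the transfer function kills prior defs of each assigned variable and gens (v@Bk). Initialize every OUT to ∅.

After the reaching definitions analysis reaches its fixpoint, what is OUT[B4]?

Answer: {b@B2, d@B0, e@B4, f@B2}

Working:
Converged values:
  B0:   IN={b@B2, d@B0, e@B2, f@B2}   OUT={b@B2, d@B0, e@B2, f@B0}
  B1:   IN={b@B2, d@B0, e@B2, f@B0}   OUT={b@B1, d@B0, e@B1, f@B0}
  B2:   IN={b@B1, d@B0, e@B1, f@B0}   OUT={b@B2, d@B0, e@B2, f@B2}
  B3:   IN={b@B2, d@B0, e@B2, f@B2}   OUT={b@B2, d@B0, e@B2, f@B2}
  B4:   IN={b@B2, d@B0, e@B2, f@B2}   OUT={b@B2, d@B0, e@B4, f@B2}
  B5:   IN={b@B2, d@B0, e@B4, f@B2}   OUT={a@B5, b@B5, d@B0, e@B4, f@B2}
  B6:   IN={a@B5, b@B5, d@B0, e@B4, f@B2}   OUT={a@B5, b@B5, d@B0, e@B4, f@B2}

Merge at B4: IN[B4] = OUT[B2] ⊔ OUT[B3] = {b@B2, d@B0, e@B2, f@B2}
Applying B4's transfer function to that IN value gives OUT[B4] (row B4 above).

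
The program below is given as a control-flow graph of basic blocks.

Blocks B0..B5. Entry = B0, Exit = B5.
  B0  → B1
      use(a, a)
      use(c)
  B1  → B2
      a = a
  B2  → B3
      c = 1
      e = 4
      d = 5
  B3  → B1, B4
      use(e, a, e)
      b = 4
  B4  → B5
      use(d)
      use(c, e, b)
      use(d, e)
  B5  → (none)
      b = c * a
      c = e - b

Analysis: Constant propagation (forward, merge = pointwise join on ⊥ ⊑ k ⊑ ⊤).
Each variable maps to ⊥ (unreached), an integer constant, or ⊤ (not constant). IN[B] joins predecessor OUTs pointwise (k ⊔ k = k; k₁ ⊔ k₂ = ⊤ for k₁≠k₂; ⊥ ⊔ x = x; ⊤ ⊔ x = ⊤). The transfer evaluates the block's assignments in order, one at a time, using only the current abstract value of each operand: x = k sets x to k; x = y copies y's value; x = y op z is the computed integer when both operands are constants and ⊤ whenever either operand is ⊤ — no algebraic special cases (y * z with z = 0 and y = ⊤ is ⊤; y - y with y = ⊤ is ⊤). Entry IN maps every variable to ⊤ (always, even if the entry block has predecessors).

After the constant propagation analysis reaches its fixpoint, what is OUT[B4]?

Answer: {a: ⊤, b: 4, c: 1, d: 5, e: 4, f: ⊤}

Trace:
Fixpoint table:
  B0: | IN=(all ⊤) | OUT=(all ⊤)
  B1: | IN=(all ⊤) | OUT=(all ⊤)
  B2: | IN=(all ⊤) | OUT={c:1, d:5, e:4; rest ⊤}
  B3: | IN={c:1, d:5, e:4; rest ⊤} | OUT={b:4, c:1, d:5, e:4; rest ⊤}
  B4: | IN={b:4, c:1, d:5, e:4; rest ⊤} | OUT={b:4, c:1, d:5, e:4; rest ⊤}
  B5: | IN={b:4, c:1, d:5, e:4; rest ⊤} | OUT={d:5, e:4; rest ⊤}

Merge at B4: IN[B4] = OUT[B3] = {a: ⊤, b: 4, c: 1, d: 5, e: 4, f: ⊤}
Applying B4's transfer function to that IN value gives OUT[B4] (row B4 above).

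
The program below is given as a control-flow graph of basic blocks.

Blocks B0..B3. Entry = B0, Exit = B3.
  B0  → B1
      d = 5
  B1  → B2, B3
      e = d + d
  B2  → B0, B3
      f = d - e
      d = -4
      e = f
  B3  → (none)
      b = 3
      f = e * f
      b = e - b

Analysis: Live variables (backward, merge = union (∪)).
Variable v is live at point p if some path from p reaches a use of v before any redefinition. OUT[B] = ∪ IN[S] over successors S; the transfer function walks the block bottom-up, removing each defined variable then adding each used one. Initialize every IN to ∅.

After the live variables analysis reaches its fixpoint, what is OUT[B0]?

Answer: {d, f}

Derivation:
Converged values:
  B0:  IN={f}  OUT={d, f}
  B1:  IN={d, f}  OUT={d, e, f}
  B2:  IN={d, e}  OUT={e, f}
  B3:  IN={e, f}  OUT={}

Merge at B0: OUT[B0] = IN[B1] = {d, f}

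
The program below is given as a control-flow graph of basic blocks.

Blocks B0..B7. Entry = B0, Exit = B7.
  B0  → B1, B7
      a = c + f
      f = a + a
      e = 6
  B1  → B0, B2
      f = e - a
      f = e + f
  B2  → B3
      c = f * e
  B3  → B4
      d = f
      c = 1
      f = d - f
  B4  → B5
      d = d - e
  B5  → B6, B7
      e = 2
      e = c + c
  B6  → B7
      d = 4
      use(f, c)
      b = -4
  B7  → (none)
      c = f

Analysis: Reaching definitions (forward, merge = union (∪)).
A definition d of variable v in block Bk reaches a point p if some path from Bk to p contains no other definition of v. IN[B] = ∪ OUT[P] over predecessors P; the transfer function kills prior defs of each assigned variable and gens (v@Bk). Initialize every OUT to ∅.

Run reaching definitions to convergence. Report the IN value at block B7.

Answer: {a@B0, b@B6, c@B3, d@B4, d@B6, e@B0, e@B5, f@B0, f@B3}

Trace:
Fixpoint table:
  B0:   IN={a@B0, e@B0, f@B1}   OUT={a@B0, e@B0, f@B0}
  B1:   IN={a@B0, e@B0, f@B0}   OUT={a@B0, e@B0, f@B1}
  B2:   IN={a@B0, e@B0, f@B1}   OUT={a@B0, c@B2, e@B0, f@B1}
  B3:   IN={a@B0, c@B2, e@B0, f@B1}   OUT={a@B0, c@B3, d@B3, e@B0, f@B3}
  B4:   IN={a@B0, c@B3, d@B3, e@B0, f@B3}   OUT={a@B0, c@B3, d@B4, e@B0, f@B3}
  B5:   IN={a@B0, c@B3, d@B4, e@B0, f@B3}   OUT={a@B0, c@B3, d@B4, e@B5, f@B3}
  B6:   IN={a@B0, c@B3, d@B4, e@B5, f@B3}   OUT={a@B0, b@B6, c@B3, d@B6, e@B5, f@B3}
  B7:   IN={a@B0, b@B6, c@B3, d@B4, d@B6, e@B0, e@B5, f@B0, f@B3}   OUT={a@B0, b@B6, c@B7, d@B4, d@B6, e@B0, e@B5, f@B0, f@B3}

Merge at B7: IN[B7] = OUT[B0] ⊔ OUT[B5] ⊔ OUT[B6] = {a@B0, b@B6, c@B3, d@B4, d@B6, e@B0, e@B5, f@B0, f@B3}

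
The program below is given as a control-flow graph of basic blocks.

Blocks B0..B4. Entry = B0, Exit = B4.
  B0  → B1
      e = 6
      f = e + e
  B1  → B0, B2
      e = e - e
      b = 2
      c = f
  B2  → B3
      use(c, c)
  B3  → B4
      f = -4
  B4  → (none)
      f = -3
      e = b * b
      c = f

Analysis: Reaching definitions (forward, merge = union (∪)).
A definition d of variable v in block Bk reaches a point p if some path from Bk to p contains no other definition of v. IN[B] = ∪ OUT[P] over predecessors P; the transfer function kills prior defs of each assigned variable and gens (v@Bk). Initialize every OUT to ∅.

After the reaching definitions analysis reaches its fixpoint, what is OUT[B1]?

Answer: {b@B1, c@B1, e@B1, f@B0}

Trace:
Per-block solution:
  B0:  IN={b@B1, c@B1, e@B1, f@B0}  OUT={b@B1, c@B1, e@B0, f@B0}
  B1:  IN={b@B1, c@B1, e@B0, f@B0}  OUT={b@B1, c@B1, e@B1, f@B0}
  B2:  IN={b@B1, c@B1, e@B1, f@B0}  OUT={b@B1, c@B1, e@B1, f@B0}
  B3:  IN={b@B1, c@B1, e@B1, f@B0}  OUT={b@B1, c@B1, e@B1, f@B3}
  B4:  IN={b@B1, c@B1, e@B1, f@B3}  OUT={b@B1, c@B4, e@B4, f@B4}

Merge at B1: IN[B1] = OUT[B0] = {b@B1, c@B1, e@B0, f@B0}
Applying B1's transfer function to that IN value gives OUT[B1] (row B1 above).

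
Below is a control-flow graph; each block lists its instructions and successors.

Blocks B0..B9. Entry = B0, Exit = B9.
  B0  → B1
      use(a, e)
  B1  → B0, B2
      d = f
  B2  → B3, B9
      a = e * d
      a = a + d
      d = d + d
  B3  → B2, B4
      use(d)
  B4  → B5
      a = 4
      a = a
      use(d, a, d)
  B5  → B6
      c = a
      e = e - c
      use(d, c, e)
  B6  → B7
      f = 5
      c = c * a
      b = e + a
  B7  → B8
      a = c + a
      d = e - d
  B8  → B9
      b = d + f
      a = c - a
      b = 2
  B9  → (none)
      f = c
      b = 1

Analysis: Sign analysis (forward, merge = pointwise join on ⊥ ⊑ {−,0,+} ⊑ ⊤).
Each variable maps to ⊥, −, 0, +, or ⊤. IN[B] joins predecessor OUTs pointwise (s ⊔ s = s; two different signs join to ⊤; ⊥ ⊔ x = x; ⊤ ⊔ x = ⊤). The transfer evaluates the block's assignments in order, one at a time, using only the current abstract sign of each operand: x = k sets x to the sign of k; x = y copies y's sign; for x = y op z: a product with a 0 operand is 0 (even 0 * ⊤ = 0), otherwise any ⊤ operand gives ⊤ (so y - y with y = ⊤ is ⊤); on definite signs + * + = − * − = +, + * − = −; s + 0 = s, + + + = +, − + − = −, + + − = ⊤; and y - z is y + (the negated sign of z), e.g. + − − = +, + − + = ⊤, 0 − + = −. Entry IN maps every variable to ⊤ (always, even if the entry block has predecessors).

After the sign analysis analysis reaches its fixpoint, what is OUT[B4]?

Answer: {a: +, b: ⊤, c: ⊤, d: ⊤, e: ⊤, f: ⊤}

Working:
Per-block solution:
  B0: | IN=(all ⊤) | OUT=(all ⊤)
  B1: | IN=(all ⊤) | OUT=(all ⊤)
  B2: | IN=(all ⊤) | OUT=(all ⊤)
  B3: | IN=(all ⊤) | OUT=(all ⊤)
  B4: | IN=(all ⊤) | OUT={a:+; rest ⊤}
  B5: | IN={a:+; rest ⊤} | OUT={a:+, c:+; rest ⊤}
  B6: | IN={a:+, c:+; rest ⊤} | OUT={a:+, c:+, f:+; rest ⊤}
  B7: | IN={a:+, c:+, f:+; rest ⊤} | OUT={a:+, c:+, f:+; rest ⊤}
  B8: | IN={a:+, c:+, f:+; rest ⊤} | OUT={b:+, c:+, f:+; rest ⊤}
  B9: | IN=(all ⊤) | OUT={b:+; rest ⊤}

Merge at B4: IN[B4] = OUT[B3] = {a: ⊤, b: ⊤, c: ⊤, d: ⊤, e: ⊤, f: ⊤}
Applying B4's transfer function to that IN value gives OUT[B4] (row B4 above).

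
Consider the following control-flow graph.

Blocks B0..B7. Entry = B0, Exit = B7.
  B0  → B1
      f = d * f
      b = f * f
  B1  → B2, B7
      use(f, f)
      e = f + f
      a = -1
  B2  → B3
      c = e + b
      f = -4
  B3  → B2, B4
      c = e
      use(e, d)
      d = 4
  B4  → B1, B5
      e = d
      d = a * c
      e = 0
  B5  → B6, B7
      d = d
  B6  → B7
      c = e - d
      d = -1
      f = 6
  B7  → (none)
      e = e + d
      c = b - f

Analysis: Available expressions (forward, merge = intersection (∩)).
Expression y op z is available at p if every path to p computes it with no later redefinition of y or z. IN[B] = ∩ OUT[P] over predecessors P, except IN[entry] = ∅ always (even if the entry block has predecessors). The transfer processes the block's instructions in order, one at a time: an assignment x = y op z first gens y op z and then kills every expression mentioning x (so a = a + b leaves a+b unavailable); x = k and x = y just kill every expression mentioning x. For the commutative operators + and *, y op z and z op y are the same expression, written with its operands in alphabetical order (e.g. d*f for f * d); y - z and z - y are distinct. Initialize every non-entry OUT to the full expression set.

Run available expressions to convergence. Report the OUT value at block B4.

Fixpoint table:
  B0:   IN={}   OUT={f*f}
  B1:   IN={}   OUT={f+f}
  B2:   IN={}   OUT={b+e}
  B3:   IN={b+e}   OUT={b+e}
  B4:   IN={b+e}   OUT={a*c}
  B5:   IN={a*c}   OUT={a*c}
  B6:   IN={a*c}   OUT={}
  B7:   IN={}   OUT={b-f}

Merge at B4: IN[B4] = OUT[B3] = {b+e}
Applying B4's transfer function to that IN value gives OUT[B4] (row B4 above).

Answer: {a*c}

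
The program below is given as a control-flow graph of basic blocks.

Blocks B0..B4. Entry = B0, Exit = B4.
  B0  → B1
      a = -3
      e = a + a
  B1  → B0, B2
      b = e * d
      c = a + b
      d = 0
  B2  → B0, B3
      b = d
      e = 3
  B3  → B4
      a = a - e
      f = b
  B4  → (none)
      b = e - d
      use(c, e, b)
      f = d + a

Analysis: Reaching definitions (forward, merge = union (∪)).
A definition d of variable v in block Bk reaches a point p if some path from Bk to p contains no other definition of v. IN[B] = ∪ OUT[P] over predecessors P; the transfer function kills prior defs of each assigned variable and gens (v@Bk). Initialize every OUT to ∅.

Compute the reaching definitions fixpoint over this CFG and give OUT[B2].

Fixpoint table:
  B0:  IN={a@B0, b@B1, b@B2, c@B1, d@B1, e@B0, e@B2}  OUT={a@B0, b@B1, b@B2, c@B1, d@B1, e@B0}
  B1:  IN={a@B0, b@B1, b@B2, c@B1, d@B1, e@B0}  OUT={a@B0, b@B1, c@B1, d@B1, e@B0}
  B2:  IN={a@B0, b@B1, c@B1, d@B1, e@B0}  OUT={a@B0, b@B2, c@B1, d@B1, e@B2}
  B3:  IN={a@B0, b@B2, c@B1, d@B1, e@B2}  OUT={a@B3, b@B2, c@B1, d@B1, e@B2, f@B3}
  B4:  IN={a@B3, b@B2, c@B1, d@B1, e@B2, f@B3}  OUT={a@B3, b@B4, c@B1, d@B1, e@B2, f@B4}

Merge at B2: IN[B2] = OUT[B1] = {a@B0, b@B1, c@B1, d@B1, e@B0}
Applying B2's transfer function to that IN value gives OUT[B2] (row B2 above).

Answer: {a@B0, b@B2, c@B1, d@B1, e@B2}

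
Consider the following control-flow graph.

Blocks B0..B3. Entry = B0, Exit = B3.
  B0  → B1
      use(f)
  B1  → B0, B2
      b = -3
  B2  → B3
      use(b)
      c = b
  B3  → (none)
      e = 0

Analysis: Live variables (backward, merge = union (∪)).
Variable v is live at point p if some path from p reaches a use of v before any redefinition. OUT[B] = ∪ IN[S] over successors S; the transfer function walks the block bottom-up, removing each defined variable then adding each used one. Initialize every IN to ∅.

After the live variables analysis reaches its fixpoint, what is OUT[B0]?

Answer: {f}

Working:
Converged values:
  B0: | IN={f} | OUT={f}
  B1: | IN={f} | OUT={b, f}
  B2: | IN={b} | OUT={}
  B3: | IN={} | OUT={}

Merge at B0: OUT[B0] = IN[B1] = {f}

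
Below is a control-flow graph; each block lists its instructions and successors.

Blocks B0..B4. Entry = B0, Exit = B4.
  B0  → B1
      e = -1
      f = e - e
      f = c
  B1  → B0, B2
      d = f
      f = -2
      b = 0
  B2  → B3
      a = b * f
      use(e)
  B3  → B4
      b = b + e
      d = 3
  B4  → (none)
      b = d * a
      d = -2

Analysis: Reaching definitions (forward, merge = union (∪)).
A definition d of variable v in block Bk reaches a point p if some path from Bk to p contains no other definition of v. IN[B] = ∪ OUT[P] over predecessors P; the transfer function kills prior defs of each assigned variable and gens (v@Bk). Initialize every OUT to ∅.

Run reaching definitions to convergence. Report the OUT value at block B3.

Answer: {a@B2, b@B3, d@B3, e@B0, f@B1}

Working:
Fixpoint table:
  B0:  IN={b@B1, d@B1, e@B0, f@B1}  OUT={b@B1, d@B1, e@B0, f@B0}
  B1:  IN={b@B1, d@B1, e@B0, f@B0}  OUT={b@B1, d@B1, e@B0, f@B1}
  B2:  IN={b@B1, d@B1, e@B0, f@B1}  OUT={a@B2, b@B1, d@B1, e@B0, f@B1}
  B3:  IN={a@B2, b@B1, d@B1, e@B0, f@B1}  OUT={a@B2, b@B3, d@B3, e@B0, f@B1}
  B4:  IN={a@B2, b@B3, d@B3, e@B0, f@B1}  OUT={a@B2, b@B4, d@B4, e@B0, f@B1}

Merge at B3: IN[B3] = OUT[B2] = {a@B2, b@B1, d@B1, e@B0, f@B1}
Applying B3's transfer function to that IN value gives OUT[B3] (row B3 above).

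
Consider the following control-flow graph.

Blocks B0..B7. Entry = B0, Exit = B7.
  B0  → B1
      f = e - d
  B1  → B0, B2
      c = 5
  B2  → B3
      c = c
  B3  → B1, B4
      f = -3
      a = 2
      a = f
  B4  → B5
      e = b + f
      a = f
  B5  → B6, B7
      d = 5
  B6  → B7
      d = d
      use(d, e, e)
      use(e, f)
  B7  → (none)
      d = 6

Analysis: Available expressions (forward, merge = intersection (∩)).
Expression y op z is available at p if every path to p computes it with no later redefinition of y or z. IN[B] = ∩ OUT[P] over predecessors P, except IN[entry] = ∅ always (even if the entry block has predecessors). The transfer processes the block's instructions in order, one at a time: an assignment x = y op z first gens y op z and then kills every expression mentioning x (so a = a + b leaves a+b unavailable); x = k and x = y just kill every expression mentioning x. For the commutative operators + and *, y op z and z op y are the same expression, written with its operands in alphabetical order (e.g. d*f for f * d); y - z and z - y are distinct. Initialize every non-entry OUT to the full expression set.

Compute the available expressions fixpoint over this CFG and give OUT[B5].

Answer: {b+f}

Working:
Fixpoint table:
  B0: | IN={} | OUT={e-d}
  B1: | IN={e-d} | OUT={e-d}
  B2: | IN={e-d} | OUT={e-d}
  B3: | IN={e-d} | OUT={e-d}
  B4: | IN={e-d} | OUT={b+f}
  B5: | IN={b+f} | OUT={b+f}
  B6: | IN={b+f} | OUT={b+f}
  B7: | IN={b+f} | OUT={b+f}

Merge at B5: IN[B5] = OUT[B4] = {b+f}
Applying B5's transfer function to that IN value gives OUT[B5] (row B5 above).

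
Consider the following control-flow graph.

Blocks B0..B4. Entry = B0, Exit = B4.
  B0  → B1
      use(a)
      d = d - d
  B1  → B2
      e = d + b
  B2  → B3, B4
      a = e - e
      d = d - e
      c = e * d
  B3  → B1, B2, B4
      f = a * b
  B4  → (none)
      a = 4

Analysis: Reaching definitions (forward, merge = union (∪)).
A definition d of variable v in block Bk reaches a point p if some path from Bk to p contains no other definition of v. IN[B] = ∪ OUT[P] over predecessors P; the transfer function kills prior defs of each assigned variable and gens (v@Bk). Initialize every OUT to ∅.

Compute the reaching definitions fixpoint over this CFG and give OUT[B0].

Answer: {d@B0}

Trace:
Per-block solution:
  B0:   IN={}   OUT={d@B0}
  B1:   IN={a@B2, c@B2, d@B0, d@B2, e@B1, f@B3}   OUT={a@B2, c@B2, d@B0, d@B2, e@B1, f@B3}
  B2:   IN={a@B2, c@B2, d@B0, d@B2, e@B1, f@B3}   OUT={a@B2, c@B2, d@B2, e@B1, f@B3}
  B3:   IN={a@B2, c@B2, d@B2, e@B1, f@B3}   OUT={a@B2, c@B2, d@B2, e@B1, f@B3}
  B4:   IN={a@B2, c@B2, d@B2, e@B1, f@B3}   OUT={a@B4, c@B2, d@B2, e@B1, f@B3}

B0 is the boundary node: IN[B0] = {}
Applying B0's transfer function to that IN value gives OUT[B0] (row B0 above).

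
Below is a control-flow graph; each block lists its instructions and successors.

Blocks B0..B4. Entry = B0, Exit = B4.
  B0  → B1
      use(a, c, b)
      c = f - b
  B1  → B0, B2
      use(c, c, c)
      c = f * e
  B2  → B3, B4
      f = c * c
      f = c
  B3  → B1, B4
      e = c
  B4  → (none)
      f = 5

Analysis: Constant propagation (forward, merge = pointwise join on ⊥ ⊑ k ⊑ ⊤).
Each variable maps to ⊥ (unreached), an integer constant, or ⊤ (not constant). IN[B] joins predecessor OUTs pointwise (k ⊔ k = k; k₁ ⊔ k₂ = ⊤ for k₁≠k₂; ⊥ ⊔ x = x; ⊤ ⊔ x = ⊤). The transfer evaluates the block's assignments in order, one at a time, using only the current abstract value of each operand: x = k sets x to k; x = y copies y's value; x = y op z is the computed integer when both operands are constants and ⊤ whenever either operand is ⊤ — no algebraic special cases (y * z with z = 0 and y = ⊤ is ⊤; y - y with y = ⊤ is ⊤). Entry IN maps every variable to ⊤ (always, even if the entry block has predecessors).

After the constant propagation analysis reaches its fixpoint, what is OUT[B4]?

Answer: {a: ⊤, b: ⊤, c: ⊤, d: ⊤, e: ⊤, f: 5}

Trace:
Per-block solution:
  B0:  IN=(all ⊤)  OUT=(all ⊤)
  B1:  IN=(all ⊤)  OUT=(all ⊤)
  B2:  IN=(all ⊤)  OUT=(all ⊤)
  B3:  IN=(all ⊤)  OUT=(all ⊤)
  B4:  IN=(all ⊤)  OUT={f:5; rest ⊤}

Merge at B4: IN[B4] = OUT[B2] ⊔ OUT[B3] = {a: ⊤, b: ⊤, c: ⊤, d: ⊤, e: ⊤, f: ⊤}
Applying B4's transfer function to that IN value gives OUT[B4] (row B4 above).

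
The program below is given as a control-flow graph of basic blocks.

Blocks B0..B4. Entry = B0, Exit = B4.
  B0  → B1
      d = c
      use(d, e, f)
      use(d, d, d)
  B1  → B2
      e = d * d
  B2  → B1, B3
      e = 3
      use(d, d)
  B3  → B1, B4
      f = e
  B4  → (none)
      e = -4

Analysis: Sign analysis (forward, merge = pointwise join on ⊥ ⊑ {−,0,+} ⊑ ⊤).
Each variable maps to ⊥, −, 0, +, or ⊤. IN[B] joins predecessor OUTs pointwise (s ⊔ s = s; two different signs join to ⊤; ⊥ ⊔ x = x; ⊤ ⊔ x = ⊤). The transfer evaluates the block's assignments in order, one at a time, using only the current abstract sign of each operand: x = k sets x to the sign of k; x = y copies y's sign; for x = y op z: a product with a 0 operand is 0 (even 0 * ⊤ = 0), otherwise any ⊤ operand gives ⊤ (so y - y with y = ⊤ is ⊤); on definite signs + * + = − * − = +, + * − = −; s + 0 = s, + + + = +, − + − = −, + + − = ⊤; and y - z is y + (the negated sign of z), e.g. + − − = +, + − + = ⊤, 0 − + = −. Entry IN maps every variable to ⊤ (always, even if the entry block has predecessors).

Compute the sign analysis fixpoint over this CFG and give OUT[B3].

Converged values:
  B0:  IN=(all ⊤)  OUT=(all ⊤)
  B1:  IN=(all ⊤)  OUT=(all ⊤)
  B2:  IN=(all ⊤)  OUT={e:+; rest ⊤}
  B3:  IN={e:+; rest ⊤}  OUT={e:+, f:+; rest ⊤}
  B4:  IN={e:+, f:+; rest ⊤}  OUT={e:-, f:+; rest ⊤}

Merge at B3: IN[B3] = OUT[B2] = {a: ⊤, b: ⊤, c: ⊤, d: ⊤, e: +, f: ⊤}
Applying B3's transfer function to that IN value gives OUT[B3] (row B3 above).

Answer: {a: ⊤, b: ⊤, c: ⊤, d: ⊤, e: +, f: +}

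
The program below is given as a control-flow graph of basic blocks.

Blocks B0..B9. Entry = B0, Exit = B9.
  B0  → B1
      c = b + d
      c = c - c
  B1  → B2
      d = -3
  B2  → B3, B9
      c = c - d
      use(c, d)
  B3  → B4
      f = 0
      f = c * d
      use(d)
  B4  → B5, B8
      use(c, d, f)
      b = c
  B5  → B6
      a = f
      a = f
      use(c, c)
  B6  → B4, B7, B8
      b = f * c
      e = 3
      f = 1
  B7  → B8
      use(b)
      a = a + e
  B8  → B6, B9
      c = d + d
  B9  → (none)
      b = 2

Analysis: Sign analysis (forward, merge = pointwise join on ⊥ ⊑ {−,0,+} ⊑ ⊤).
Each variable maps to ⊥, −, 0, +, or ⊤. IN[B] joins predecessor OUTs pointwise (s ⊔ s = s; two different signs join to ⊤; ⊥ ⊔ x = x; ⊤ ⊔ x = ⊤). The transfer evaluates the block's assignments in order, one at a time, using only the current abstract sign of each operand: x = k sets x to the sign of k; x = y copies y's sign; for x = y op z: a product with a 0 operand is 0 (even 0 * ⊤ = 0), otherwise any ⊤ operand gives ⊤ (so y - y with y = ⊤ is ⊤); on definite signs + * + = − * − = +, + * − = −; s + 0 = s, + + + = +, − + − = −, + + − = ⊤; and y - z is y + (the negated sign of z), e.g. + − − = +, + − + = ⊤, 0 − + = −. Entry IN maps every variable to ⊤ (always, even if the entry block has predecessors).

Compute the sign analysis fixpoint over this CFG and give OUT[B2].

Answer: {a: ⊤, b: ⊤, c: ⊤, d: -, e: ⊤, f: ⊤}

Trace:
Per-block solution:
  B0:  IN=(all ⊤)  OUT=(all ⊤)
  B1:  IN=(all ⊤)  OUT={d:-; rest ⊤}
  B2:  IN={d:-; rest ⊤}  OUT={d:-; rest ⊤}
  B3:  IN={d:-; rest ⊤}  OUT={d:-; rest ⊤}
  B4:  IN={d:-; rest ⊤}  OUT={d:-; rest ⊤}
  B5:  IN={d:-; rest ⊤}  OUT={d:-; rest ⊤}
  B6:  IN={d:-; rest ⊤}  OUT={d:-, e:+, f:+; rest ⊤}
  B7:  IN={d:-, e:+, f:+; rest ⊤}  OUT={d:-, e:+, f:+; rest ⊤}
  B8:  IN={d:-; rest ⊤}  OUT={c:-, d:-; rest ⊤}
  B9:  IN={d:-; rest ⊤}  OUT={b:+, d:-; rest ⊤}

Merge at B2: IN[B2] = OUT[B1] = {a: ⊤, b: ⊤, c: ⊤, d: -, e: ⊤, f: ⊤}
Applying B2's transfer function to that IN value gives OUT[B2] (row B2 above).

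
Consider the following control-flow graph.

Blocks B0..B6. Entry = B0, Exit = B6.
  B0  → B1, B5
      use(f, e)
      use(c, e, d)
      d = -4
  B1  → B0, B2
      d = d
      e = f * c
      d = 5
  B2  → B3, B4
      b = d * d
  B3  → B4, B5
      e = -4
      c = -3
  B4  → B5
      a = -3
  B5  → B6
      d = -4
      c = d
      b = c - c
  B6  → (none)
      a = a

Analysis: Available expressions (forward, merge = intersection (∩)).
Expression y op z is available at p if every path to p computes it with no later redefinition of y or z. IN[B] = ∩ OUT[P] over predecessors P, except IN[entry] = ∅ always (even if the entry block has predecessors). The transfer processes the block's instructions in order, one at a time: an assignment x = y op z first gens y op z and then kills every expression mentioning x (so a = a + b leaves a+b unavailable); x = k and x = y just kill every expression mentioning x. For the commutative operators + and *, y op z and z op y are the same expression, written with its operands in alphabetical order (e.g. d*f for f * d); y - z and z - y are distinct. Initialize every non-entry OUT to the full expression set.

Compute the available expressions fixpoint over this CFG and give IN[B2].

Per-block solution:
  B0:   IN={}   OUT={}
  B1:   IN={}   OUT={c*f}
  B2:   IN={c*f}   OUT={c*f, d*d}
  B3:   IN={c*f, d*d}   OUT={d*d}
  B4:   IN={d*d}   OUT={d*d}
  B5:   IN={}   OUT={c-c}
  B6:   IN={c-c}   OUT={c-c}

Merge at B2: IN[B2] = OUT[B1] = {c*f}

Answer: {c*f}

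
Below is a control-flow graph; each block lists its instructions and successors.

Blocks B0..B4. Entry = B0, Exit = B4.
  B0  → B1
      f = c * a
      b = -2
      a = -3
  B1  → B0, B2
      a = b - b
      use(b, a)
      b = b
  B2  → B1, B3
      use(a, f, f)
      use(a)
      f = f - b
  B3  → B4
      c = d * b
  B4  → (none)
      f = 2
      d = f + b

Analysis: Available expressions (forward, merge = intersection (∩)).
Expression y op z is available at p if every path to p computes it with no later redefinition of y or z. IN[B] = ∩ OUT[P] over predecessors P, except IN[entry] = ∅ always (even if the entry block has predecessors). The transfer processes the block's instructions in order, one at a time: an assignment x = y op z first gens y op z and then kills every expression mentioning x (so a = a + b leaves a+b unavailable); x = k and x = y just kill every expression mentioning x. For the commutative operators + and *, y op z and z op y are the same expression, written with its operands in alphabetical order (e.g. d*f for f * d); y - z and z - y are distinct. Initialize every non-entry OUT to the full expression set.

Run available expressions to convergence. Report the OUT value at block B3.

Answer: {b*d}

Working:
Converged values:
  B0:   IN={}   OUT={}
  B1:   IN={}   OUT={}
  B2:   IN={}   OUT={}
  B3:   IN={}   OUT={b*d}
  B4:   IN={b*d}   OUT={b+f}

Merge at B3: IN[B3] = OUT[B2] = {}
Applying B3's transfer function to that IN value gives OUT[B3] (row B3 above).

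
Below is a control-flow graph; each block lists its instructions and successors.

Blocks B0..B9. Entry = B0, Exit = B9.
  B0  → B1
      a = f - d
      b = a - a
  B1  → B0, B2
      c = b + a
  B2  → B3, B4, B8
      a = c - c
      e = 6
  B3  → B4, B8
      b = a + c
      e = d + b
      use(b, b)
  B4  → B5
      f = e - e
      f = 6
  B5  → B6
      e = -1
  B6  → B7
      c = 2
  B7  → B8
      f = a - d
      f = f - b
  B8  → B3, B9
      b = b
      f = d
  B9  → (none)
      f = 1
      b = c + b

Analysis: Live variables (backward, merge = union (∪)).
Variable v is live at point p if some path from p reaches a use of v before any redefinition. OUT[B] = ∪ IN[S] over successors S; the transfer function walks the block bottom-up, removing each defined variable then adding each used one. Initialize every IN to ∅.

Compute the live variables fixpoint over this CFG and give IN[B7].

Converged values:
  B0:   IN={d, f}   OUT={a, b, d, f}
  B1:   IN={a, b, d, f}   OUT={b, c, d, f}
  B2:   IN={b, c, d}   OUT={a, b, c, d, e}
  B3:   IN={a, c, d}   OUT={a, b, c, d, e}
  B4:   IN={a, b, d, e}   OUT={a, b, d}
  B5:   IN={a, b, d}   OUT={a, b, d}
  B6:   IN={a, b, d}   OUT={a, b, c, d}
  B7:   IN={a, b, c, d}   OUT={a, b, c, d}
  B8:   IN={a, b, c, d}   OUT={a, b, c, d}
  B9:   IN={b, c}   OUT={}

Merge at B7: OUT[B7] = IN[B8] = {a, b, c, d}
Applying B7's transfer function to that OUT value gives IN[B7] (row B7 above).

Answer: {a, b, c, d}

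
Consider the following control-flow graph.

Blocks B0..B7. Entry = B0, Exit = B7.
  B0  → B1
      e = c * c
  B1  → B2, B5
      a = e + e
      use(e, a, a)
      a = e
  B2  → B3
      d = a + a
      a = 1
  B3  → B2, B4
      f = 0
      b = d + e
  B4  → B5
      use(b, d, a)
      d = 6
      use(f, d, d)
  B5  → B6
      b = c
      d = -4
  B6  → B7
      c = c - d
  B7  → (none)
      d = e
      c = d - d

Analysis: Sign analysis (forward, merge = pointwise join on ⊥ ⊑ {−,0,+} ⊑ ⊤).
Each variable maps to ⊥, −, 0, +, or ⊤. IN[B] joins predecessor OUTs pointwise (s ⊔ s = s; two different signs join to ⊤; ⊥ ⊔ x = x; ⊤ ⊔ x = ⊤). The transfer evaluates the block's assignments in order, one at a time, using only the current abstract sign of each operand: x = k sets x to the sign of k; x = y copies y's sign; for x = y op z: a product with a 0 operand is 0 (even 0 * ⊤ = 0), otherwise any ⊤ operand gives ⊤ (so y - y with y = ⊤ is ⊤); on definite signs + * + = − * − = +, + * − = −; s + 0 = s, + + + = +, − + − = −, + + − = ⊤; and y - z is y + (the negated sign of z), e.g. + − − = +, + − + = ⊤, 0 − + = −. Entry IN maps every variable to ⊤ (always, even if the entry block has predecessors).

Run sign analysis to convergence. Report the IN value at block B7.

Answer: {a: ⊤, b: ⊤, c: ⊤, d: -, e: ⊤, f: ⊤}

Derivation:
Per-block solution:
  B0:   IN=(all ⊤)   OUT=(all ⊤)
  B1:   IN=(all ⊤)   OUT=(all ⊤)
  B2:   IN=(all ⊤)   OUT={a:+; rest ⊤}
  B3:   IN={a:+; rest ⊤}   OUT={a:+, f:0; rest ⊤}
  B4:   IN={a:+, f:0; rest ⊤}   OUT={a:+, d:+, f:0; rest ⊤}
  B5:   IN=(all ⊤)   OUT={d:-; rest ⊤}
  B6:   IN={d:-; rest ⊤}   OUT={d:-; rest ⊤}
  B7:   IN={d:-; rest ⊤}   OUT=(all ⊤)

Merge at B7: IN[B7] = OUT[B6] = {a: ⊤, b: ⊤, c: ⊤, d: -, e: ⊤, f: ⊤}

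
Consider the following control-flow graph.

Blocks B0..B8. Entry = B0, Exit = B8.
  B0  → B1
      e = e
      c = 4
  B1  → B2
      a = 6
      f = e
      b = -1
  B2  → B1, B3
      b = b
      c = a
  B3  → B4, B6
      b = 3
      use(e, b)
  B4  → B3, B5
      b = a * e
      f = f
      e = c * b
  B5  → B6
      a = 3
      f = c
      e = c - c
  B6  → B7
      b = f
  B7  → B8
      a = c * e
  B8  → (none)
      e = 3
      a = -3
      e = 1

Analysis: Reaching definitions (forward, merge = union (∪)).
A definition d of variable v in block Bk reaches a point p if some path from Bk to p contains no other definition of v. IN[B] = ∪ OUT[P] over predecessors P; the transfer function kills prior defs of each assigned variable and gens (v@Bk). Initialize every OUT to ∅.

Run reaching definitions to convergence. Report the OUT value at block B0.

Converged values:
  B0:  IN={}  OUT={c@B0, e@B0}
  B1:  IN={a@B1, b@B2, c@B0, c@B2, e@B0, f@B1}  OUT={a@B1, b@B1, c@B0, c@B2, e@B0, f@B1}
  B2:  IN={a@B1, b@B1, c@B0, c@B2, e@B0, f@B1}  OUT={a@B1, b@B2, c@B2, e@B0, f@B1}
  B3:  IN={a@B1, b@B2, b@B4, c@B2, e@B0, e@B4, f@B1, f@B4}  OUT={a@B1, b@B3, c@B2, e@B0, e@B4, f@B1, f@B4}
  B4:  IN={a@B1, b@B3, c@B2, e@B0, e@B4, f@B1, f@B4}  OUT={a@B1, b@B4, c@B2, e@B4, f@B4}
  B5:  IN={a@B1, b@B4, c@B2, e@B4, f@B4}  OUT={a@B5, b@B4, c@B2, e@B5, f@B5}
  B6:  IN={a@B1, a@B5, b@B3, b@B4, c@B2, e@B0, e@B4, e@B5, f@B1, f@B4, f@B5}  OUT={a@B1, a@B5, b@B6, c@B2, e@B0, e@B4, e@B5, f@B1, f@B4, f@B5}
  B7:  IN={a@B1, a@B5, b@B6, c@B2, e@B0, e@B4, e@B5, f@B1, f@B4, f@B5}  OUT={a@B7, b@B6, c@B2, e@B0, e@B4, e@B5, f@B1, f@B4, f@B5}
  B8:  IN={a@B7, b@B6, c@B2, e@B0, e@B4, e@B5, f@B1, f@B4, f@B5}  OUT={a@B8, b@B6, c@B2, e@B8, f@B1, f@B4, f@B5}

B0 is the boundary node: IN[B0] = {}
Applying B0's transfer function to that IN value gives OUT[B0] (row B0 above).

Answer: {c@B0, e@B0}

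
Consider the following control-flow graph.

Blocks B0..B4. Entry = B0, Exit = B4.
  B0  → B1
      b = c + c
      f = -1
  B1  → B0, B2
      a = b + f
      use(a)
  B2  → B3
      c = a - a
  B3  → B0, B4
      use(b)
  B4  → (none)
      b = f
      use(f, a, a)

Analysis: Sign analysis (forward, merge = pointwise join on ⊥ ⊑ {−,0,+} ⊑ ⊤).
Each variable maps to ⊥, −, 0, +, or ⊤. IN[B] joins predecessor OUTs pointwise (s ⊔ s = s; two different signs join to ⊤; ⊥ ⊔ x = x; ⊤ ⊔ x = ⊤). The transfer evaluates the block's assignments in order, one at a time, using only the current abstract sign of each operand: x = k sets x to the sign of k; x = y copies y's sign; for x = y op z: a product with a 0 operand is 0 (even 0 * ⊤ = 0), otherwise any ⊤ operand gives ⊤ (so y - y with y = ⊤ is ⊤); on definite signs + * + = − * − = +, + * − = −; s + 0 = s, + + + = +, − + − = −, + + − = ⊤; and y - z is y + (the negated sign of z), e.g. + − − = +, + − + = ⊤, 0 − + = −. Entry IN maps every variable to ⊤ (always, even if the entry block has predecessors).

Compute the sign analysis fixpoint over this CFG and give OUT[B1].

Per-block solution:
  B0:  IN=(all ⊤)  OUT={f:-; rest ⊤}
  B1:  IN={f:-; rest ⊤}  OUT={f:-; rest ⊤}
  B2:  IN={f:-; rest ⊤}  OUT={f:-; rest ⊤}
  B3:  IN={f:-; rest ⊤}  OUT={f:-; rest ⊤}
  B4:  IN={f:-; rest ⊤}  OUT={b:-, f:-; rest ⊤}

Merge at B1: IN[B1] = OUT[B0] = {a: ⊤, b: ⊤, c: ⊤, d: ⊤, e: ⊤, f: -}
Applying B1's transfer function to that IN value gives OUT[B1] (row B1 above).

Answer: {a: ⊤, b: ⊤, c: ⊤, d: ⊤, e: ⊤, f: -}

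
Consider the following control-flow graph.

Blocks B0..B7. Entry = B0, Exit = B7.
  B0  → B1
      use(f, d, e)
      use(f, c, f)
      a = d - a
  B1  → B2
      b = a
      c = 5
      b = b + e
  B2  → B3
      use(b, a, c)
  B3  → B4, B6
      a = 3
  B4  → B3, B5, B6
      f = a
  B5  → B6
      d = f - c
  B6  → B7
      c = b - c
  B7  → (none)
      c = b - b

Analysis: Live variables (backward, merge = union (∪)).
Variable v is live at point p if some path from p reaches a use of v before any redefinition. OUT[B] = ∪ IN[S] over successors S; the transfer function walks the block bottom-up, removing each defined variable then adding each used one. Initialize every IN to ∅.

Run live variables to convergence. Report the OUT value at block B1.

Fixpoint table:
  B0: | IN={a, c, d, e, f} | OUT={a, e}
  B1: | IN={a, e} | OUT={a, b, c}
  B2: | IN={a, b, c} | OUT={b, c}
  B3: | IN={b, c} | OUT={a, b, c}
  B4: | IN={a, b, c} | OUT={b, c, f}
  B5: | IN={b, c, f} | OUT={b, c}
  B6: | IN={b, c} | OUT={b}
  B7: | IN={b} | OUT={}

Merge at B1: OUT[B1] = IN[B2] = {a, b, c}

Answer: {a, b, c}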